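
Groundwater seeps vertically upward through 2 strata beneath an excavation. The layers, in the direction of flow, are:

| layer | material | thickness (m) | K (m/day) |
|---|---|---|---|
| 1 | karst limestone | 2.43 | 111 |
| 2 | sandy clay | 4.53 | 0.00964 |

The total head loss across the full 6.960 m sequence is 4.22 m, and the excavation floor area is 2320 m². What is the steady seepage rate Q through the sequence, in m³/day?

20.8

Flow is perpendicular to layering, so the layers act in series and the equivalent K is the thickness-weighted harmonic mean.
Total thickness L = 2.43 + 4.53 = 6.960 m.
Σ(b_i/K_i) = 2.43/111 + 4.53/0.00964 = 469.9 d.
K_eq = L / Σ(b_i/K_i) = 6.960 / 469.9 = 0.01481 m/day.
Q = K_eq · A · (Δh/L) = 0.01481 × 2320 × (4.22/6.960) = 20.83 m³/day.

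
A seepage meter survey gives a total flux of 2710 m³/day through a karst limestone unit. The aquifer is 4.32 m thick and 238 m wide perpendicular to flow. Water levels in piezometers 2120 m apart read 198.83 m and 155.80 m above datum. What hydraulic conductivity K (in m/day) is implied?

130

Cross-sectional area A = 238 × 4.32 = 1028 m².
Hydraulic gradient i = (198.83 − 155.80) / 2120 = 43.03 / 2120 = 0.02030.
From Q = K·A·i, K = Q / (A·i) = 2710 / (1028 × 0.02030) = 129.9 m/day.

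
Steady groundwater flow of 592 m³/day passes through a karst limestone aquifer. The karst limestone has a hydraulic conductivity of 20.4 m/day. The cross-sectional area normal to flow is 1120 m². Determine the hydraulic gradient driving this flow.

0.0259

From Q = K·A·i, i = Q / (K·A) = 592 / (20.40 × 1120) = 0.02591.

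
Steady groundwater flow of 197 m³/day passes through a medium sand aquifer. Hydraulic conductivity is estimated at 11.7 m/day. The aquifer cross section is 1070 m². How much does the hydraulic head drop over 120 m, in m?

1.89

From Q = K·A·i, i = Q / (K·A) = 197 / (11.70 × 1070) = 0.01574.
Head loss Δh = i · L = 0.01574 × 120 = 1.888 m.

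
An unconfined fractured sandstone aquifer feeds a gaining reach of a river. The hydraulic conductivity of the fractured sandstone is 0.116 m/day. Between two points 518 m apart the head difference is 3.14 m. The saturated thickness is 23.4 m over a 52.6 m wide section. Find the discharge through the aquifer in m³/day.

Cross-sectional area A = 52.6 × 23.4 = 1231 m².
Hydraulic gradient i = Δh / L = 3.14 / 518 = 0.006062.
Darcy's law: Q = K · A · i = 0.1160 × 1231 × 0.006062 = 0.8655 m³/day.

0.865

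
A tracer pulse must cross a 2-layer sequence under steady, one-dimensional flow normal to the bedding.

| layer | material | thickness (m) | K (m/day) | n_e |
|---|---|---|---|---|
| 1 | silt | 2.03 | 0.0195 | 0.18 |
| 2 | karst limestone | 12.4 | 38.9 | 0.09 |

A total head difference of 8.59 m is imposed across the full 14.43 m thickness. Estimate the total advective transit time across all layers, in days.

With flow normal to the layers, continuity requires the same specific discharge q through every layer.
Σ(b_i/K_i) = 2.03/0.0195 + 12.4/38.9 = 104.4 d.
q = Δh / Σ(b_i/K_i) = 8.59 / 104.4 = 0.08226 m/day.
In each layer the seepage velocity is v_i = q/n_i, so the layer transit time is t_i = b_i·n_i / q:
  layer 1 (silt): t_1 = 2.03 × 0.18 / 0.08226 = 4.442 d
  layer 2 (karst limestone): t_2 = 12.4 × 0.09 / 0.08226 = 13.57 d
Total t = Σ t_i = 18.01 days.

18.0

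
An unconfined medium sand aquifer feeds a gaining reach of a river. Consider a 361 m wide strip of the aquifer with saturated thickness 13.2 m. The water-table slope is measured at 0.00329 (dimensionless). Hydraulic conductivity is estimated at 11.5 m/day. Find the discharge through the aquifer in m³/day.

180

Cross-sectional area A = 361 × 13.2 = 4765 m².
Hydraulic gradient i = 0.00329.
Darcy's law: Q = K · A · i = 11.50 × 4765 × 0.003290 = 180.3 m³/day.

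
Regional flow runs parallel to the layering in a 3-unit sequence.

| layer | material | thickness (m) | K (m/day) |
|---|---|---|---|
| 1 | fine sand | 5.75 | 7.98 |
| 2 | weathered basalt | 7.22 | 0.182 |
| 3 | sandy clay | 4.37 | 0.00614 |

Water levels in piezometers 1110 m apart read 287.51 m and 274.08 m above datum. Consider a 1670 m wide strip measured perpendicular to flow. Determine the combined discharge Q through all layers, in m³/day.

954

Flow is parallel to layering, so each bed carries its own Darcy discharge and the transmissivities add.
Σ(K_i·b_i) = 7.98×5.75 + 0.182×7.22 + 0.00614×4.37 = 47.23 m²/day.
Hydraulic gradient i = (287.51 − 274.08) / 1110 = 13.43 / 1110 = 0.01210.
Q = Σ(K_i·b_i) · W · i = 47.23 × 1670 × 0.01210 = 954.2 m³/day.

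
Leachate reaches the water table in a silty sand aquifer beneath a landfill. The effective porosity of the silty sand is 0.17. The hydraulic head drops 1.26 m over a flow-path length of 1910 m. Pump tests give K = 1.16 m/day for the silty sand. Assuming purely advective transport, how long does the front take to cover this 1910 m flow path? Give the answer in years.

1160

Hydraulic gradient i = Δh / L = 1.26 / 1910 = 0.0006597.
Darcy flux q = K · i = 1.160 × 0.0006597 = 0.0007652 m/day.
Seepage velocity v = q / n_e = 0.0007652 / 0.17 = 0.004501 m/day.
Travel time t = L / v = 1910 / 0.004501 = 4.243e+05 days = 1162 years.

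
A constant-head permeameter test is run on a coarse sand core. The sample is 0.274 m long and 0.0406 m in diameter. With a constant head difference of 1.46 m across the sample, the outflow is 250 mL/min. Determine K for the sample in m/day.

52.2

Cross-sectional area A = π·(d/2)² = π × (0.0406/2)² = 0.001295 m².
Convert discharge: 250 mL/min = 4.167e-06 m³/s.
Darcy's law rearranged: K = Q·L / (A·Δh) = 4.167e-06 × 0.274 / (0.001295 × 1.46) = 0.0006040 m/s = 52.19 m/day.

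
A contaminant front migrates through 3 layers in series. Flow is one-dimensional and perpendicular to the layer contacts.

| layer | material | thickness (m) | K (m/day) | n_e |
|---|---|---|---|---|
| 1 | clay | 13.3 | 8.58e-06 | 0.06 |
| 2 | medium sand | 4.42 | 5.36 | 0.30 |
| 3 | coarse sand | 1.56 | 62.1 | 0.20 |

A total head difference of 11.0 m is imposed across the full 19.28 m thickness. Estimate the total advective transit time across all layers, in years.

940

With flow normal to the layers, continuity requires the same specific discharge q through every layer.
Σ(b_i/K_i) = 13.3/8.58e-06 + 4.42/5.36 + 1.56/62.1 = 1.550e+06 d.
q = Δh / Σ(b_i/K_i) = 11.0 / 1.550e+06 = 7.096e-06 m/day.
In each layer the seepage velocity is v_i = q/n_i, so the layer transit time is t_i = b_i·n_i / q:
  layer 1 (clay): t_1 = 13.3 × 0.06 / 7.096e-06 = 1.125e+05 d
  layer 2 (medium sand): t_2 = 4.42 × 0.30 / 7.096e-06 = 1.869e+05 d
  layer 3 (coarse sand): t_3 = 1.56 × 0.20 / 7.096e-06 = 43967 d
Total t = Σ t_i = 3.433e+05 days = 939.9 years.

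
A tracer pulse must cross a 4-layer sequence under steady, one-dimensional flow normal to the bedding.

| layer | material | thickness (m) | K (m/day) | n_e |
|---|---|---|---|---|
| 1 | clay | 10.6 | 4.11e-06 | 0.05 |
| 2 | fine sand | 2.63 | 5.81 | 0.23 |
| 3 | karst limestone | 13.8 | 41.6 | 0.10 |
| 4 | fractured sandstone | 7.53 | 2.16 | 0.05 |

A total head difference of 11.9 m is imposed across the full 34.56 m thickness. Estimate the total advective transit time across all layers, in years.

With flow normal to the layers, continuity requires the same specific discharge q through every layer.
Σ(b_i/K_i) = 10.6/4.11e-06 + 2.63/5.81 + 13.8/41.6 + 7.53/2.16 = 2.579e+06 d.
q = Δh / Σ(b_i/K_i) = 11.9 / 2.579e+06 = 4.614e-06 m/day.
In each layer the seepage velocity is v_i = q/n_i, so the layer transit time is t_i = b_i·n_i / q:
  layer 1 (clay): t_1 = 10.6 × 0.05 / 4.614e-06 = 1.149e+05 d
  layer 2 (fine sand): t_2 = 2.63 × 0.23 / 4.614e-06 = 1.311e+05 d
  layer 3 (karst limestone): t_3 = 13.8 × 0.10 / 4.614e-06 = 2.991e+05 d
  layer 4 (fractured sandstone): t_4 = 7.53 × 0.05 / 4.614e-06 = 81599 d
Total t = Σ t_i = 6.267e+05 days = 1716 years.

1720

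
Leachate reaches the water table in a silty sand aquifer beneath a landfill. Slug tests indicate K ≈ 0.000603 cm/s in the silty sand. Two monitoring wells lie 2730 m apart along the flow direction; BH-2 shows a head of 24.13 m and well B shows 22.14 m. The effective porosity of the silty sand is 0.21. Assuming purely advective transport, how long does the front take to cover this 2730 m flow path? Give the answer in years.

Convert K: 0.000603 cm/s × 864 = 0.5210 m/day.
Hydraulic gradient i = (24.13 − 22.14) / 2730 = 1.99 / 2730 = 0.0007289.
Darcy flux q = K · i = 0.5210 × 0.0007289 = 0.0003798 m/day.
Seepage velocity v = q / n_e = 0.0003798 / 0.21 = 0.001808 m/day.
Travel time t = L / v = 2730 / 0.001808 = 1.510e+06 days = 4133 years.

4130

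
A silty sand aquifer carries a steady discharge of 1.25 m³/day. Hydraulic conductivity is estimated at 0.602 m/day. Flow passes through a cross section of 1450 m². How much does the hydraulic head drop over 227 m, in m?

0.325

From Q = K·A·i, i = Q / (K·A) = 1.25 / (0.6020 × 1450) = 0.001432.
Head loss Δh = i · L = 0.001432 × 227 = 0.3251 m.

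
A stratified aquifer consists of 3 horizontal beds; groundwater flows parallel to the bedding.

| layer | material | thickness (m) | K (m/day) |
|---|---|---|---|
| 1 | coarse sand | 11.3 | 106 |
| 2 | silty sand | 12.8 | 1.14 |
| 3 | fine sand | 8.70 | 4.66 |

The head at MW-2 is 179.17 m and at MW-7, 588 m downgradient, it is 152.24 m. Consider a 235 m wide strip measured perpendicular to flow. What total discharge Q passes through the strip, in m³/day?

13500

Flow is parallel to layering, so each bed carries its own Darcy discharge and the transmissivities add.
Σ(K_i·b_i) = 106×11.3 + 1.14×12.8 + 4.66×8.70 = 1253 m²/day.
Hydraulic gradient i = (179.17 − 152.24) / 588 = 26.93 / 588 = 0.04580.
Q = Σ(K_i·b_i) · W · i = 1253 × 235 × 0.04580 = 13485 m³/day.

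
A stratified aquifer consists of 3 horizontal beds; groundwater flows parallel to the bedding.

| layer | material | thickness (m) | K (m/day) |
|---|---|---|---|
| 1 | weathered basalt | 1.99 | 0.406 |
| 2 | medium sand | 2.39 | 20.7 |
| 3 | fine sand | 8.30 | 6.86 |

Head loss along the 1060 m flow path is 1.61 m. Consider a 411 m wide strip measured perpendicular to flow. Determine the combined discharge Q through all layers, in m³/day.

66.9

Flow is parallel to layering, so each bed carries its own Darcy discharge and the transmissivities add.
Σ(K_i·b_i) = 0.406×1.99 + 20.7×2.39 + 6.86×8.30 = 107.2 m²/day.
Hydraulic gradient i = Δh / L = 1.61 / 1060 = 0.001519.
Q = Σ(K_i·b_i) · W · i = 107.2 × 411 × 0.001519 = 66.93 m³/day.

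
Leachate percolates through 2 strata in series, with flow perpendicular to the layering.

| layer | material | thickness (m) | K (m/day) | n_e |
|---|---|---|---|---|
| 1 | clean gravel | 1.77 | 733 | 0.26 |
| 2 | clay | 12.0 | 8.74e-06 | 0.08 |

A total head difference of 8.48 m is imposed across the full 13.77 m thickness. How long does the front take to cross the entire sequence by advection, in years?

630

With flow normal to the layers, continuity requires the same specific discharge q through every layer.
Σ(b_i/K_i) = 1.77/733 + 12.0/8.74e-06 = 1.373e+06 d.
q = Δh / Σ(b_i/K_i) = 8.48 / 1.373e+06 = 6.176e-06 m/day.
In each layer the seepage velocity is v_i = q/n_i, so the layer transit time is t_i = b_i·n_i / q:
  layer 1 (clean gravel): t_1 = 1.77 × 0.26 / 6.176e-06 = 74511 d
  layer 2 (clay): t_2 = 12.0 × 0.08 / 6.176e-06 = 1.554e+05 d
Total t = Σ t_i = 2.299e+05 days = 629.6 years.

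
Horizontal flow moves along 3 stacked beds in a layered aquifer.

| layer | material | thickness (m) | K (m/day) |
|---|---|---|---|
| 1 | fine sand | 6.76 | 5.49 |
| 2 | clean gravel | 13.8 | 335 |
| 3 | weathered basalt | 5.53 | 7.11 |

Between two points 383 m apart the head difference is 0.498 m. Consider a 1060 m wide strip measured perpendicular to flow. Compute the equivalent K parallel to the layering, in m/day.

180

Flow is parallel to layering, so each bed carries its own Darcy discharge and the transmissivities add.
Σ(K_i·b_i) = 5.49×6.76 + 335×13.8 + 7.11×5.53 = 4699 m²/day.
Total thickness b = 26.09 m, so K_eq = Σ(K_i·b_i)/b = 180.1 m/day.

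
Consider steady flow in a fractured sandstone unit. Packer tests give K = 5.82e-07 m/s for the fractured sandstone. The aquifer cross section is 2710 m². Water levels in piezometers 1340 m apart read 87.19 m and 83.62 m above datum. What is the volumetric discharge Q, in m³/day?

Convert K: 5.82e-07 m/s × 86400 = 0.05028 m/day.
Hydraulic gradient i = (87.19 − 83.62) / 1340 = 3.57 / 1340 = 0.002664.
Darcy's law: Q = K · A · i = 0.05028 × 2710 × 0.002664 = 0.3631 m³/day.

0.363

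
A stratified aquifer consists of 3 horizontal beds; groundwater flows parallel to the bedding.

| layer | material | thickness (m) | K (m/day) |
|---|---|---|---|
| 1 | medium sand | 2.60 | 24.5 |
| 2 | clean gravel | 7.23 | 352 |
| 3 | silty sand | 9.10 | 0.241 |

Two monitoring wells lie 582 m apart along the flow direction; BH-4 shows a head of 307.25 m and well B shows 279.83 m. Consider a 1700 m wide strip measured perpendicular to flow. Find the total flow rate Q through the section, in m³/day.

209000

Flow is parallel to layering, so each bed carries its own Darcy discharge and the transmissivities add.
Σ(K_i·b_i) = 24.5×2.60 + 352×7.23 + 0.241×9.10 = 2611 m²/day.
Hydraulic gradient i = (307.25 − 279.83) / 582 = 27.42 / 582 = 0.04711.
Q = Σ(K_i·b_i) · W · i = 2611 × 1700 × 0.04711 = 2.091e+05 m³/day.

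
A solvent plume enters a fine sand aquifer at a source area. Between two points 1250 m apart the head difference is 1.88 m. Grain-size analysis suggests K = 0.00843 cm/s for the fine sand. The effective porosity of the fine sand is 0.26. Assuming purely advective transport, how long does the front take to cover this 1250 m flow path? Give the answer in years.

Convert K: 0.00843 cm/s × 864 = 7.284 m/day.
Hydraulic gradient i = Δh / L = 1.88 / 1250 = 0.001504.
Darcy flux q = K · i = 7.284 × 0.001504 = 0.01095 m/day.
Seepage velocity v = q / n_e = 0.01095 / 0.26 = 0.04213 m/day.
Travel time t = L / v = 1250 / 0.04213 = 29668 days = 81.23 years.

81.2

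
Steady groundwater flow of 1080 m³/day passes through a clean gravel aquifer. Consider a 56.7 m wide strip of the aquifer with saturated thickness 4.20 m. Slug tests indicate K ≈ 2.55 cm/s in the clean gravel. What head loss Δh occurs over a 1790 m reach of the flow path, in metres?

Convert K: 2.55 cm/s × 864 = 2203 m/day.
Cross-sectional area A = 56.7 × 4.20 = 238.1 m².
From Q = K·A·i, i = Q / (K·A) = 1080 / (2203 × 238.1) = 0.002058.
Head loss Δh = i · L = 0.002058 × 1790 = 3.685 m.

3.68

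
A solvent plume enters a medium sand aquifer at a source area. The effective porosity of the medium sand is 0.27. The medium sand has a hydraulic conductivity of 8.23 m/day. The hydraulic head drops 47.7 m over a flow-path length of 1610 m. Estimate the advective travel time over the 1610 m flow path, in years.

Hydraulic gradient i = Δh / L = 47.7 / 1610 = 0.02963.
Darcy flux q = K · i = 8.230 × 0.02963 = 0.2438 m/day.
Seepage velocity v = q / n_e = 0.2438 / 0.27 = 0.9031 m/day.
Travel time t = L / v = 1610 / 0.9031 = 1783 days = 4.881 years.

4.88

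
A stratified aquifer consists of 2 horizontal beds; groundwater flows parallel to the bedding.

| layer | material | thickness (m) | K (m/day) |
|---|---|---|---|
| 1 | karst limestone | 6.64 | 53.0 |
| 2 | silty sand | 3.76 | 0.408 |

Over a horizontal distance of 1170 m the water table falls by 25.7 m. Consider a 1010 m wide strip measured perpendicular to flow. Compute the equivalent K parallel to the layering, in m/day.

34.0

Flow is parallel to layering, so each bed carries its own Darcy discharge and the transmissivities add.
Σ(K_i·b_i) = 53.0×6.64 + 0.408×3.76 = 353.5 m²/day.
Total thickness b = 10.40 m, so K_eq = Σ(K_i·b_i)/b = 33.99 m/day.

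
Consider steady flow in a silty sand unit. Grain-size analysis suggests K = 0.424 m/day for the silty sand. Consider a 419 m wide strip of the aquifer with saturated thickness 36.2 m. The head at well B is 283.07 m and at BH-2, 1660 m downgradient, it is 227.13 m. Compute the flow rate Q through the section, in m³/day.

217

Cross-sectional area A = 419 × 36.2 = 15168 m².
Hydraulic gradient i = (283.07 − 227.13) / 1660 = 55.94 / 1660 = 0.03370.
Darcy's law: Q = K · A · i = 0.4240 × 15168 × 0.03370 = 216.7 m³/day.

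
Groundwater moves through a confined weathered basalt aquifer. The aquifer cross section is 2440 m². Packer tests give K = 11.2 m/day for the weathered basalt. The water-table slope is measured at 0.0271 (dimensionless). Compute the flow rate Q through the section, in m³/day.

741

Hydraulic gradient i = 0.0271.
Darcy's law: Q = K · A · i = 11.20 × 2440 × 0.02710 = 740.6 m³/day.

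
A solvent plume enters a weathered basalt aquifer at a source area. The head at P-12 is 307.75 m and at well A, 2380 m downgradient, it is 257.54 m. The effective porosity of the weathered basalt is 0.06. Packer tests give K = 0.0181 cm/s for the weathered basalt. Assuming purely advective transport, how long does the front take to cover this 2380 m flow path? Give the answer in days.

433

Convert K: 0.0181 cm/s × 864 = 15.64 m/day.
Hydraulic gradient i = (307.75 − 257.54) / 2380 = 50.21 / 2380 = 0.02110.
Darcy flux q = K · i = 15.64 × 0.02110 = 0.3299 m/day.
Seepage velocity v = q / n_e = 0.3299 / 0.06 = 5.499 m/day.
Travel time t = L / v = 2380 / 5.499 = 432.8 days.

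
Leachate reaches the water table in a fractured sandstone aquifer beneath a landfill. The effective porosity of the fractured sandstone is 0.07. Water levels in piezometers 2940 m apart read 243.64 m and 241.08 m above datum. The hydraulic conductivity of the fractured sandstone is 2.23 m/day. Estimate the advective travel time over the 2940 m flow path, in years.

Hydraulic gradient i = (243.64 − 241.08) / 2940 = 2.56 / 2940 = 0.0008707.
Darcy flux q = K · i = 2.230 × 0.0008707 = 0.001942 m/day.
Seepage velocity v = q / n_e = 0.001942 / 0.07 = 0.02774 m/day.
Travel time t = L / v = 2940 / 0.02774 = 1.060e+05 days = 290.2 years.

290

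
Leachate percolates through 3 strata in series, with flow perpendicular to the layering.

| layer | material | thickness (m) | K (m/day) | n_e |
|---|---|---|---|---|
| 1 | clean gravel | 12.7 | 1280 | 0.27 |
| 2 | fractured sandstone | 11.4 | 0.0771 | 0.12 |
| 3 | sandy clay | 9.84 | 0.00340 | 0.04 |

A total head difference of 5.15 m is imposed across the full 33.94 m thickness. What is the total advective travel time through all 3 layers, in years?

8.39

With flow normal to the layers, continuity requires the same specific discharge q through every layer.
Σ(b_i/K_i) = 12.7/1280 + 11.4/0.0771 + 9.84/0.00340 = 3042 d.
q = Δh / Σ(b_i/K_i) = 5.15 / 3042 = 0.001693 m/day.
In each layer the seepage velocity is v_i = q/n_i, so the layer transit time is t_i = b_i·n_i / q:
  layer 1 (clean gravel): t_1 = 12.7 × 0.27 / 0.001693 = 2025 d
  layer 2 (fractured sandstone): t_2 = 11.4 × 0.12 / 0.001693 = 808.0 d
  layer 3 (sandy clay): t_3 = 9.84 × 0.04 / 0.001693 = 232.5 d
Total t = Σ t_i = 3066 days = 8.394 years.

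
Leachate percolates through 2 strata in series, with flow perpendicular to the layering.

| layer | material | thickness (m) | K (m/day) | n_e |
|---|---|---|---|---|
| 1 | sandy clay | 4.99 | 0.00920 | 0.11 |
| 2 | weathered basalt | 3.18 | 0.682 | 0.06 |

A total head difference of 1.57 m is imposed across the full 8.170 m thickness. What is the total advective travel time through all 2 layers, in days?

258

With flow normal to the layers, continuity requires the same specific discharge q through every layer.
Σ(b_i/K_i) = 4.99/0.00920 + 3.18/0.682 = 547.1 d.
q = Δh / Σ(b_i/K_i) = 1.57 / 547.1 = 0.002870 m/day.
In each layer the seepage velocity is v_i = q/n_i, so the layer transit time is t_i = b_i·n_i / q:
  layer 1 (sandy clay): t_1 = 4.99 × 0.11 / 0.002870 = 191.3 d
  layer 2 (weathered basalt): t_2 = 3.18 × 0.06 / 0.002870 = 66.48 d
Total t = Σ t_i = 257.7 days.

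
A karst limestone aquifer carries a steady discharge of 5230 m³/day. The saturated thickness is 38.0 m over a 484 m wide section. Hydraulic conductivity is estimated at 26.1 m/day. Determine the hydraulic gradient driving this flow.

Cross-sectional area A = 484 × 38.0 = 18392 m².
From Q = K·A·i, i = Q / (K·A) = 5230 / (26.10 × 18392) = 0.01090.

0.0109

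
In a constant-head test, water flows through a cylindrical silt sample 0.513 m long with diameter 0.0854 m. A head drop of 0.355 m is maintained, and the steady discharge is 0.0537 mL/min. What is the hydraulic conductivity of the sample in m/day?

Cross-sectional area A = π·(d/2)² = π × (0.0854/2)² = 0.005728 m².
Convert discharge: 0.0537 mL/min = 8.950e-10 m³/s.
Darcy's law rearranged: K = Q·L / (A·Δh) = 8.950e-10 × 0.513 / (0.005728 × 0.355) = 2.258e-07 m/s = 0.01951 m/day.

0.0195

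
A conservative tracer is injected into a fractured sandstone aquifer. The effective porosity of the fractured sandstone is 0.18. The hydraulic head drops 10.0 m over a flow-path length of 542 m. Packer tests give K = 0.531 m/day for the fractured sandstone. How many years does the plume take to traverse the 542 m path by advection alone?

Hydraulic gradient i = Δh / L = 10.0 / 542 = 0.01845.
Darcy flux q = K · i = 0.5310 × 0.01845 = 0.009797 m/day.
Seepage velocity v = q / n_e = 0.009797 / 0.18 = 0.05443 m/day.
Travel time t = L / v = 542 / 0.05443 = 9958 days = 27.26 years.

27.3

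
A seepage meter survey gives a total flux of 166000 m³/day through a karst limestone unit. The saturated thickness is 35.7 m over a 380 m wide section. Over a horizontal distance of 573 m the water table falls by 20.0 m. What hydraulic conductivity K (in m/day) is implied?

351

Cross-sectional area A = 380 × 35.7 = 13566 m².
Hydraulic gradient i = Δh / L = 20.0 / 573 = 0.03490.
From Q = K·A·i, K = Q / (A·i) = 166000 / (13566 × 0.03490) = 350.6 m/day.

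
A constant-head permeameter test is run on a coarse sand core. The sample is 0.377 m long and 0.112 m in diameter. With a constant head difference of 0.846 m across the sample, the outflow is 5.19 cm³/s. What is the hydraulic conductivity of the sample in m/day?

20.3

Cross-sectional area A = π·(d/2)² = π × (0.112/2)² = 0.009852 m².
Convert discharge: 5.19 cm³/s = 5.190e-06 m³/s.
Darcy's law rearranged: K = Q·L / (A·Δh) = 5.190e-06 × 0.377 / (0.009852 × 0.846) = 0.0002348 m/s = 20.28 m/day.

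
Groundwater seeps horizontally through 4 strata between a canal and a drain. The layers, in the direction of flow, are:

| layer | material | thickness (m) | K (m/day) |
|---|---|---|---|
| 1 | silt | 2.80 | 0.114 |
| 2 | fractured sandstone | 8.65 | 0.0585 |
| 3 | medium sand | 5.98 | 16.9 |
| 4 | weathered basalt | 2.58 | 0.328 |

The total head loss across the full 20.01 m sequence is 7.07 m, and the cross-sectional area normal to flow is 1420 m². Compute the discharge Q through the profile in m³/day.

Flow is perpendicular to layering, so the layers act in series and the equivalent K is the thickness-weighted harmonic mean.
Total thickness L = 2.80 + 8.65 + 5.98 + 2.58 = 20.01 m.
Σ(b_i/K_i) = 2.80/0.114 + 8.65/0.0585 + 5.98/16.9 + 2.58/0.328 = 180.6 d.
K_eq = L / Σ(b_i/K_i) = 20.01 / 180.6 = 0.1108 m/day.
Q = K_eq · A · (Δh/L) = 0.1108 × 1420 × (7.07/20.01) = 55.58 m³/day.

55.6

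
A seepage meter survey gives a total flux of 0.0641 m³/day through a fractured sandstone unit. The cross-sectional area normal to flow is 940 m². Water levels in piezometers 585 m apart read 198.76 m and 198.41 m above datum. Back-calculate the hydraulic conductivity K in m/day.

Hydraulic gradient i = (198.76 − 198.41) / 585 = 0.35 / 585 = 0.0005983.
From Q = K·A·i, K = Q / (A·i) = 0.0641 / (940.0 × 0.0005983) = 0.1140 m/day.

0.114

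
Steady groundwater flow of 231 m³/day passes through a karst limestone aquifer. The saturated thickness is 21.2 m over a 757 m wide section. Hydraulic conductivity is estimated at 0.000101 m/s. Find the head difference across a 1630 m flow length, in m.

Convert K: 0.000101 m/s × 86400 = 8.726 m/day.
Cross-sectional area A = 757 × 21.2 = 16048 m².
From Q = K·A·i, i = Q / (K·A) = 231 / (8.726 × 16048) = 0.001649.
Head loss Δh = i · L = 0.001649 × 1630 = 2.689 m.

2.69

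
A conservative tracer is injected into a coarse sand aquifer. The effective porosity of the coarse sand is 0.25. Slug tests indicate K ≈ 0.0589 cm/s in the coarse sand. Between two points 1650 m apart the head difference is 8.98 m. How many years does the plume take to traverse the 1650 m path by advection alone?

Convert K: 0.0589 cm/s × 864 = 50.89 m/day.
Hydraulic gradient i = Δh / L = 8.98 / 1650 = 0.005442.
Darcy flux q = K · i = 50.89 × 0.005442 = 0.2770 m/day.
Seepage velocity v = q / n_e = 0.2770 / 0.25 = 1.108 m/day.
Travel time t = L / v = 1650 / 1.108 = 1489 days = 4.078 years.

4.08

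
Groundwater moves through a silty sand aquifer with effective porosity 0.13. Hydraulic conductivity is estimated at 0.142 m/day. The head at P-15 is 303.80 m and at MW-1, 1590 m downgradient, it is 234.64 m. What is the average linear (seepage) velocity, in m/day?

Hydraulic gradient i = (303.80 − 234.64) / 1590 = 69.16 / 1590 = 0.04350.
Darcy flux q = K · i = 0.1420 × 0.04350 = 0.006177 m/day.
Seepage velocity v = q / n_e = 0.006177 / 0.13 = 0.04751 m/day.

0.0475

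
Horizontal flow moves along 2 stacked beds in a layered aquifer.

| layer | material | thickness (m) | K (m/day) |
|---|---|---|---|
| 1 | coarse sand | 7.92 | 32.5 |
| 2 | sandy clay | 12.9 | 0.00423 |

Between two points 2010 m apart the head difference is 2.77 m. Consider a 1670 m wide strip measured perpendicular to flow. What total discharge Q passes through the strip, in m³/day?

593

Flow is parallel to layering, so each bed carries its own Darcy discharge and the transmissivities add.
Σ(K_i·b_i) = 32.5×7.92 + 0.00423×12.9 = 257.5 m²/day.
Hydraulic gradient i = Δh / L = 2.77 / 2010 = 0.001378.
Q = Σ(K_i·b_i) · W · i = 257.5 × 1670 × 0.001378 = 592.5 m³/day.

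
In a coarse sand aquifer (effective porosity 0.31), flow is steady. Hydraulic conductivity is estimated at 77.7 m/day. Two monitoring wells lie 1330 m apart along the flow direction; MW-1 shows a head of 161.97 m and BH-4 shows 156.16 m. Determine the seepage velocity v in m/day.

Hydraulic gradient i = (161.97 − 156.16) / 1330 = 5.81 / 1330 = 0.004368.
Darcy flux q = K · i = 77.70 × 0.004368 = 0.3394 m/day.
Seepage velocity v = q / n_e = 0.3394 / 0.31 = 1.095 m/day.

1.09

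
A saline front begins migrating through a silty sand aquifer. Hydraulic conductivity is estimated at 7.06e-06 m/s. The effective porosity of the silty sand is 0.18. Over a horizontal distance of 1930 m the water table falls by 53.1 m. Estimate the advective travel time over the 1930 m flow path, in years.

Convert K: 7.06e-06 m/s × 86400 = 0.6100 m/day.
Hydraulic gradient i = Δh / L = 53.1 / 1930 = 0.02751.
Darcy flux q = K · i = 0.6100 × 0.02751 = 0.01678 m/day.
Seepage velocity v = q / n_e = 0.01678 / 0.18 = 0.09324 m/day.
Travel time t = L / v = 1930 / 0.09324 = 20700 days = 56.67 years.

56.7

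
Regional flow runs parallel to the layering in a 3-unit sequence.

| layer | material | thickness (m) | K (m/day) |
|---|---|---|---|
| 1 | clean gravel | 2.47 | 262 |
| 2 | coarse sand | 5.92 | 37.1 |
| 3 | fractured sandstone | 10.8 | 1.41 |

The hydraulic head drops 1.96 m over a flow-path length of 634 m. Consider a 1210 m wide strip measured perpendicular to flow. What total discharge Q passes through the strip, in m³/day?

3300

Flow is parallel to layering, so each bed carries its own Darcy discharge and the transmissivities add.
Σ(K_i·b_i) = 262×2.47 + 37.1×5.92 + 1.41×10.8 = 882.0 m²/day.
Hydraulic gradient i = Δh / L = 1.96 / 634 = 0.003091.
Q = Σ(K_i·b_i) · W · i = 882.0 × 1210 × 0.003091 = 3299 m³/day.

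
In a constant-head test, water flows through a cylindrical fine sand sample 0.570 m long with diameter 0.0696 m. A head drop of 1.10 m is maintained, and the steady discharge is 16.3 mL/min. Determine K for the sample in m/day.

Cross-sectional area A = π·(d/2)² = π × (0.0696/2)² = 0.003805 m².
Convert discharge: 16.3 mL/min = 2.717e-07 m³/s.
Darcy's law rearranged: K = Q·L / (A·Δh) = 2.717e-07 × 0.570 / (0.003805 × 1.10) = 3.700e-05 m/s = 3.197 m/day.

3.20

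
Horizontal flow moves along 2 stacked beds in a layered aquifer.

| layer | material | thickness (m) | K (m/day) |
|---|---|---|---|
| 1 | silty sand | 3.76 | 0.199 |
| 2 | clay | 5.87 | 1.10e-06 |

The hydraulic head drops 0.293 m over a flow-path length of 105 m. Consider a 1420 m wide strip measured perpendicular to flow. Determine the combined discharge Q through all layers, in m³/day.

Flow is parallel to layering, so each bed carries its own Darcy discharge and the transmissivities add.
Σ(K_i·b_i) = 0.199×3.76 + 1.10e-06×5.87 = 0.7482 m²/day.
Hydraulic gradient i = Δh / L = 0.293 / 105 = 0.002790.
Q = Σ(K_i·b_i) · W · i = 0.7482 × 1420 × 0.002790 = 2.965 m³/day.

2.96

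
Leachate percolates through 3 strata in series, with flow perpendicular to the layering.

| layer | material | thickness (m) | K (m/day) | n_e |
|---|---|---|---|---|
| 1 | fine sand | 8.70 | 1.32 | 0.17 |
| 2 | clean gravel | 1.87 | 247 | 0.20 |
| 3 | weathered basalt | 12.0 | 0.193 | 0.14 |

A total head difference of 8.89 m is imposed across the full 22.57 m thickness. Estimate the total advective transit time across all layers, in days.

With flow normal to the layers, continuity requires the same specific discharge q through every layer.
Σ(b_i/K_i) = 8.70/1.32 + 1.87/247 + 12.0/0.193 = 68.77 d.
q = Δh / Σ(b_i/K_i) = 8.89 / 68.77 = 0.1293 m/day.
In each layer the seepage velocity is v_i = q/n_i, so the layer transit time is t_i = b_i·n_i / q:
  layer 1 (fine sand): t_1 = 8.70 × 0.17 / 0.1293 = 11.44 d
  layer 2 (clean gravel): t_2 = 1.87 × 0.20 / 0.1293 = 2.893 d
  layer 3 (weathered basalt): t_3 = 12.0 × 0.14 / 0.1293 = 13.00 d
Total t = Σ t_i = 27.33 days.

27.3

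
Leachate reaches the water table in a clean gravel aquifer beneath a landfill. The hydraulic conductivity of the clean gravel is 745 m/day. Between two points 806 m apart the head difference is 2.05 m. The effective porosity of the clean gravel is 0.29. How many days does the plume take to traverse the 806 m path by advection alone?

123

Hydraulic gradient i = Δh / L = 2.05 / 806 = 0.002543.
Darcy flux q = K · i = 745.0 × 0.002543 = 1.895 m/day.
Seepage velocity v = q / n_e = 1.895 / 0.29 = 6.534 m/day.
Travel time t = L / v = 806 / 6.534 = 123.4 days.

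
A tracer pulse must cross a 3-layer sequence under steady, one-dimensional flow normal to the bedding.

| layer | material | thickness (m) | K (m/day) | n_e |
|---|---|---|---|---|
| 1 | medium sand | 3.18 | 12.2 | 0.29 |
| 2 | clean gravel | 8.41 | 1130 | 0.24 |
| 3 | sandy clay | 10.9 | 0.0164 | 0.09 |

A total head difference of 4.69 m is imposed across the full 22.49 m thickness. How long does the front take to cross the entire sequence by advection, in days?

556

With flow normal to the layers, continuity requires the same specific discharge q through every layer.
Σ(b_i/K_i) = 3.18/12.2 + 8.41/1130 + 10.9/0.0164 = 664.9 d.
q = Δh / Σ(b_i/K_i) = 4.69 / 664.9 = 0.007054 m/day.
In each layer the seepage velocity is v_i = q/n_i, so the layer transit time is t_i = b_i·n_i / q:
  layer 1 (medium sand): t_1 = 3.18 × 0.29 / 0.007054 = 130.7 d
  layer 2 (clean gravel): t_2 = 8.41 × 0.24 / 0.007054 = 286.1 d
  layer 3 (sandy clay): t_3 = 10.9 × 0.09 / 0.007054 = 139.1 d
Total t = Σ t_i = 556.0 days.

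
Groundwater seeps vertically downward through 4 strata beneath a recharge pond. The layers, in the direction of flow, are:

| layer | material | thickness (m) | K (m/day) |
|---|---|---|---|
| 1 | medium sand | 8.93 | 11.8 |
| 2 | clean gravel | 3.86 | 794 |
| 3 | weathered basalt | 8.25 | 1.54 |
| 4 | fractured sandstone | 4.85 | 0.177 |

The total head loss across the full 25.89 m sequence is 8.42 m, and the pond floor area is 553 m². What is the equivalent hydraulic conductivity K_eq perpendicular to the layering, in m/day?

Flow is perpendicular to layering, so the layers act in series and the equivalent K is the thickness-weighted harmonic mean.
Total thickness L = 8.93 + 3.86 + 8.25 + 4.85 = 25.89 m.
Σ(b_i/K_i) = 8.93/11.8 + 3.86/794 + 8.25/1.54 + 4.85/0.177 = 33.52 d.
K_eq = L / Σ(b_i/K_i) = 25.89 / 33.52 = 0.7724 m/day.

0.772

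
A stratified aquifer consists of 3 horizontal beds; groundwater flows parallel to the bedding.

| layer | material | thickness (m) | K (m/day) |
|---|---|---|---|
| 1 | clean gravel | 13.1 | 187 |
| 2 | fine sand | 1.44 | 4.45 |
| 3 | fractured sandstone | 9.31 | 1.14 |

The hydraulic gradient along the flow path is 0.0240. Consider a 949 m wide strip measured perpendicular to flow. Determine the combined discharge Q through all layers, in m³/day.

Flow is parallel to layering, so each bed carries its own Darcy discharge and the transmissivities add.
Σ(K_i·b_i) = 187×13.1 + 4.45×1.44 + 1.14×9.31 = 2467 m²/day.
Hydraulic gradient i = 0.0240.
Q = Σ(K_i·b_i) · W · i = 2467 × 949 × 0.02400 = 56182 m³/day.

56200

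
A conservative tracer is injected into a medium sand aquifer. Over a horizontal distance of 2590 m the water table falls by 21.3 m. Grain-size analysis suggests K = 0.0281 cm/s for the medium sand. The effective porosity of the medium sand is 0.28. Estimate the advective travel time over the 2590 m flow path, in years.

9.94

Convert K: 0.0281 cm/s × 864 = 24.28 m/day.
Hydraulic gradient i = Δh / L = 21.3 / 2590 = 0.008224.
Darcy flux q = K · i = 24.28 × 0.008224 = 0.1997 m/day.
Seepage velocity v = q / n_e = 0.1997 / 0.28 = 0.7131 m/day.
Travel time t = L / v = 2590 / 0.7131 = 3632 days = 9.944 years.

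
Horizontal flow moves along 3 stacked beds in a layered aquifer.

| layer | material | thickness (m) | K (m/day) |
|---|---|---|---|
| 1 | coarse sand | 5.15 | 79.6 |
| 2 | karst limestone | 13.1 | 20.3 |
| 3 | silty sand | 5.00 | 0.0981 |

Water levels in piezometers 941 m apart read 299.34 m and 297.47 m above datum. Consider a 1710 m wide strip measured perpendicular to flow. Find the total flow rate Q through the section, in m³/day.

2300

Flow is parallel to layering, so each bed carries its own Darcy discharge and the transmissivities add.
Σ(K_i·b_i) = 79.6×5.15 + 20.3×13.1 + 0.0981×5.00 = 676.4 m²/day.
Hydraulic gradient i = (299.34 − 297.47) / 941 = 1.87 / 941 = 0.001987.
Q = Σ(K_i·b_i) · W · i = 676.4 × 1710 × 0.001987 = 2298 m³/day.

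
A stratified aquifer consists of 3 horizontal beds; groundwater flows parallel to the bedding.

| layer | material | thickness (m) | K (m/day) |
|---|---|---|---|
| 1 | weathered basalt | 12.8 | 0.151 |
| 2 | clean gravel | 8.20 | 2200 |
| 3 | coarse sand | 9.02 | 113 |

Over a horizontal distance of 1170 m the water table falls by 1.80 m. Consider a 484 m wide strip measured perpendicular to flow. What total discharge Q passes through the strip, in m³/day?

14200

Flow is parallel to layering, so each bed carries its own Darcy discharge and the transmissivities add.
Σ(K_i·b_i) = 0.151×12.8 + 2200×8.20 + 113×9.02 = 19061 m²/day.
Hydraulic gradient i = Δh / L = 1.80 / 1170 = 0.001538.
Q = Σ(K_i·b_i) · W · i = 19061 × 484 × 0.001538 = 14193 m³/day.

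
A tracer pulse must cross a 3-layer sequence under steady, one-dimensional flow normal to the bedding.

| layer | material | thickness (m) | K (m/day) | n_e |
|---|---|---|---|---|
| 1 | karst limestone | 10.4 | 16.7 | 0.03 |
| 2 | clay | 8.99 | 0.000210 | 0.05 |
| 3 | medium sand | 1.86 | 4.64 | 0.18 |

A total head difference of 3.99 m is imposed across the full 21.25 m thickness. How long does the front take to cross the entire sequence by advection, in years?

With flow normal to the layers, continuity requires the same specific discharge q through every layer.
Σ(b_i/K_i) = 10.4/16.7 + 8.99/0.000210 + 1.86/4.64 = 42811 d.
q = Δh / Σ(b_i/K_i) = 3.99 / 42811 = 9.320e-05 m/day.
In each layer the seepage velocity is v_i = q/n_i, so the layer transit time is t_i = b_i·n_i / q:
  layer 1 (karst limestone): t_1 = 10.4 × 0.03 / 9.320e-05 = 3348 d
  layer 2 (clay): t_2 = 8.99 × 0.05 / 9.320e-05 = 4823 d
  layer 3 (medium sand): t_3 = 1.86 × 0.18 / 9.320e-05 = 3592 d
Total t = Σ t_i = 11763 days = 32.20 years.

32.2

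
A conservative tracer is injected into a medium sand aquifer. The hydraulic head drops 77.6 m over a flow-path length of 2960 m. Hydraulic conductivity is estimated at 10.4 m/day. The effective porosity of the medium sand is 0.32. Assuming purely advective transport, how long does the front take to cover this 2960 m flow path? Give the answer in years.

Hydraulic gradient i = Δh / L = 77.6 / 2960 = 0.02622.
Darcy flux q = K · i = 10.40 × 0.02622 = 0.2726 m/day.
Seepage velocity v = q / n_e = 0.2726 / 0.32 = 0.8520 m/day.
Travel time t = L / v = 2960 / 0.8520 = 3474 days = 9.511 years.

9.51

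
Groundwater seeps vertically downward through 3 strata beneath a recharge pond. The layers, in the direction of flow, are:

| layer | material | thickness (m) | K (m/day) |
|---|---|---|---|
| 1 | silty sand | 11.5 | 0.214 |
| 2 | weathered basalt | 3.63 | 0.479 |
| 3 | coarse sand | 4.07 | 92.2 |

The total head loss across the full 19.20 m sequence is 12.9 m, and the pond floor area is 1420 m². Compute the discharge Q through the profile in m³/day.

299

Flow is perpendicular to layering, so the layers act in series and the equivalent K is the thickness-weighted harmonic mean.
Total thickness L = 11.5 + 3.63 + 4.07 = 19.20 m.
Σ(b_i/K_i) = 11.5/0.214 + 3.63/0.479 + 4.07/92.2 = 61.36 d.
K_eq = L / Σ(b_i/K_i) = 19.20 / 61.36 = 0.3129 m/day.
Q = K_eq · A · (Δh/L) = 0.3129 × 1420 × (12.9/19.20) = 298.5 m³/day.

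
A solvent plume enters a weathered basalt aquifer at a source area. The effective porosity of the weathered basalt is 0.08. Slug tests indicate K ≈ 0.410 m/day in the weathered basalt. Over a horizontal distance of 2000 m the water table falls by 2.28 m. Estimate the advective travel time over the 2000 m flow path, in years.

Hydraulic gradient i = Δh / L = 2.28 / 2000 = 0.001140.
Darcy flux q = K · i = 0.4100 × 0.001140 = 0.0004674 m/day.
Seepage velocity v = q / n_e = 0.0004674 / 0.08 = 0.005842 m/day.
Travel time t = L / v = 2000 / 0.005842 = 3.423e+05 days = 937.2 years.

937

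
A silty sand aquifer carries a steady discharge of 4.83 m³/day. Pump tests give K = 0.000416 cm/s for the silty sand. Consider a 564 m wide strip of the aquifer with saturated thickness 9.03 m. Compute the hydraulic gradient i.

0.00264

Convert K: 0.000416 cm/s × 864 = 0.3594 m/day.
Cross-sectional area A = 564 × 9.03 = 5093 m².
From Q = K·A·i, i = Q / (K·A) = 4.83 / (0.3594 × 5093) = 0.002639.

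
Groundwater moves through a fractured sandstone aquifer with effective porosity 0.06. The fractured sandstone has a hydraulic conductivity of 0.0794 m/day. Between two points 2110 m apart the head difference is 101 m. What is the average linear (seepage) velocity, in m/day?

Hydraulic gradient i = Δh / L = 101 / 2110 = 0.04787.
Darcy flux q = K · i = 0.07940 × 0.04787 = 0.003801 m/day.
Seepage velocity v = q / n_e = 0.003801 / 0.06 = 0.06334 m/day.

0.0633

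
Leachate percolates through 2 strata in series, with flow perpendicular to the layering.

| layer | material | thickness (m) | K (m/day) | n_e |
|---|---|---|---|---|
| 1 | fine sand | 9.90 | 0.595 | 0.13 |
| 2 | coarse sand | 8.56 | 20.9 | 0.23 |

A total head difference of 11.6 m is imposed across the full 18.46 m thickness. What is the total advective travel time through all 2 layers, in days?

With flow normal to the layers, continuity requires the same specific discharge q through every layer.
Σ(b_i/K_i) = 9.90/0.595 + 8.56/20.9 = 17.05 d.
q = Δh / Σ(b_i/K_i) = 11.6 / 17.05 = 0.6804 m/day.
In each layer the seepage velocity is v_i = q/n_i, so the layer transit time is t_i = b_i·n_i / q:
  layer 1 (fine sand): t_1 = 9.90 × 0.13 / 0.6804 = 1.891 d
  layer 2 (coarse sand): t_2 = 8.56 × 0.23 / 0.6804 = 2.893 d
Total t = Σ t_i = 4.785 days.

4.78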